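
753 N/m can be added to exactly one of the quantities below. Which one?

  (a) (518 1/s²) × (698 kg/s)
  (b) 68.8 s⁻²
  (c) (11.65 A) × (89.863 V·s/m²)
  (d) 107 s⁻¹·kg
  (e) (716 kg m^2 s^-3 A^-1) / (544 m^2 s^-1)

(c)

Reference: N·m⁻¹ = kg·m·s⁻²·m⁻¹ = kg·s⁻².
Each option:
  (a) [s⁻²] · [kg·s⁻¹] = kg·s⁻³
  (b) s⁻²
  (c) [A] · [kg·s⁻²·A⁻¹] = kg·s⁻²  ← same
  (d) kg·s⁻¹
  (e) [kg·m²·s⁻³·A⁻¹] / [m²·s⁻¹] = kg·s⁻²·A⁻¹
Only (c) matches kg·s⁻².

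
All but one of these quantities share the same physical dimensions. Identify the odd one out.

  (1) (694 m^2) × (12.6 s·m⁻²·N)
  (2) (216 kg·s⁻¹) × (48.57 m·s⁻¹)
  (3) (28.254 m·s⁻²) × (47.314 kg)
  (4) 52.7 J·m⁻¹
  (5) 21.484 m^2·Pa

Work out the base dimensions of each:
  (1) [m²] · [kg·m⁻¹·s⁻¹] = kg·m·s⁻¹
  (2) [kg·s⁻¹] · [m·s⁻¹] = kg·m·s⁻²
  (3) [m·s⁻²] · [kg] = kg·m·s⁻²
  (4) J·m⁻¹ = N·m·m⁻¹ = kg·m·s⁻²
  (5) Pa·m² = N·m⁻²·m² = kg·m·s⁻²
All reduce to kg·m·s⁻² except (1), which is kg·m·s⁻¹.

(1)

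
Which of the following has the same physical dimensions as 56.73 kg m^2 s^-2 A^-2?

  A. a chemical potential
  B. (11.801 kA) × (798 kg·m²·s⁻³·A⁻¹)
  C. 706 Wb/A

Reference: kg·m²·s⁻²·A⁻².
Each option:
  A. [chemical potential] = kg·m²·s⁻²·mol⁻¹
  B. [A] · [kg·m²·s⁻³·A⁻¹] = kg·m²·s⁻³
  C. Wb·A⁻¹ = V·s·A⁻¹ = kg·m²·s⁻²·A⁻²  ← same
Only C. matches kg·m²·s⁻²·A⁻².

C.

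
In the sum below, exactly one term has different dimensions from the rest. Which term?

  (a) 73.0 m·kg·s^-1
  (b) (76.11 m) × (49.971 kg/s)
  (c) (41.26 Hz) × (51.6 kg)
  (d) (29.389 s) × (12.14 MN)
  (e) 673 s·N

(c)

Expand each in SI base units:
  (a) kg·m·s⁻¹
  (b) [m] · [kg·s⁻¹] = kg·m·s⁻¹
  (c) [s⁻¹] · [kg] = kg·s⁻¹
  (d) [s] · [kg·m·s⁻²] = kg·m·s⁻¹
  (e) N·s = kg·m·s⁻²·s = kg·m·s⁻¹
All reduce to kg·m·s⁻¹ except (c), which is kg·s⁻¹.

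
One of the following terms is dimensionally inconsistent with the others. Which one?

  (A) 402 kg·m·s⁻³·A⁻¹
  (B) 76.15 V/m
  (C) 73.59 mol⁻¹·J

(C)

Dimensions:
  (A) kg·m·s⁻³·A⁻¹
  (B) V·m⁻¹ = J·C⁻¹·m⁻¹ = kg·m·s⁻³·A⁻¹
  (C) J·mol⁻¹ = N·m·mol⁻¹ = kg·m²·s⁻²·mol⁻¹
All reduce to kg·m·s⁻³·A⁻¹ except (C), which is kg·m²·s⁻²·mol⁻¹.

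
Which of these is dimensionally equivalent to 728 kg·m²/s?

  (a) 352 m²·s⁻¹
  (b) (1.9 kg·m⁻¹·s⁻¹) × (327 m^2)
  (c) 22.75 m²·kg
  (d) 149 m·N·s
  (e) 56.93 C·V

(d)

Reference: kg·m²·s⁻¹.
Each option:
  (a) m²·s⁻¹
  (b) [kg·m⁻¹·s⁻¹] · [m²] = kg·m·s⁻¹
  (c) kg·m²
  (d) N·m·s = kg·m·s⁻²·m·s = kg·m²·s⁻¹  ← same
  (e) C·V = s·A·J·C⁻¹ = kg·m²·s⁻²
Only (d) matches kg·m²·s⁻¹.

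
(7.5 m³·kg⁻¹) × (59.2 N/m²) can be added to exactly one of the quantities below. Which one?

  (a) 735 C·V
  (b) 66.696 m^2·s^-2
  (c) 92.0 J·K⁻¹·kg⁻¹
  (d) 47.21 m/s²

(b)

Reference: [kg⁻¹·m³] · [kg·m⁻¹·s⁻²] = m²·s⁻².
Each option:
  (a) C·V = s·A·J·C⁻¹ = kg·m²·s⁻²
  (b) m²·s⁻²  ← same
  (c) J·kg⁻¹·K⁻¹ = N·m·kg⁻¹·K⁻¹ = m²·s⁻²·K⁻¹
  (d) m·s⁻²
Only (b) matches m²·s⁻².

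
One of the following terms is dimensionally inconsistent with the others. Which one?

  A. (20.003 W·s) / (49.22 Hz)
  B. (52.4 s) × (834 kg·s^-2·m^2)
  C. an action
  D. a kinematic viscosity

D.

Reduce each to base SI dimensions:
  A. [kg·m²·s⁻²] / [s⁻¹] = kg·m²·s⁻¹
  B. [s] · [kg·m²·s⁻²] = kg·m²·s⁻¹
  C. [action] = kg·m²·s⁻¹
  D. [kinematic viscosity] = m²·s⁻¹
All reduce to kg·m²·s⁻¹ except D., which is m²·s⁻¹.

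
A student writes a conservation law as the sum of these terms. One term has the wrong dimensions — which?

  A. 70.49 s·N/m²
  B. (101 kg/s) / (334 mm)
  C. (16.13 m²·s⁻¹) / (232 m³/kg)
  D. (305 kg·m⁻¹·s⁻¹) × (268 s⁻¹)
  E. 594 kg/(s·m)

Dimensions:
  A. N·s·m⁻² = kg·m·s⁻²·s·m⁻² = kg·m⁻¹·s⁻¹
  B. [kg·s⁻¹] / [m] = kg·m⁻¹·s⁻¹
  C. [m²·s⁻¹] / [kg⁻¹·m³] = kg·m⁻¹·s⁻¹
  D. [kg·m⁻¹·s⁻¹] · [s⁻¹] = kg·m⁻¹·s⁻²
  E. kg·m⁻¹·s⁻¹
All reduce to kg·m⁻¹·s⁻¹ except D., which is kg·m⁻¹·s⁻².

D.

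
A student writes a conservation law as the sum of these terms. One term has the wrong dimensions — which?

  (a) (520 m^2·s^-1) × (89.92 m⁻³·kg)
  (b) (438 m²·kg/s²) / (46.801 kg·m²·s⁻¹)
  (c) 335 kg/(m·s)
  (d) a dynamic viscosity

Dimensions:
  (a) [m²·s⁻¹] · [kg·m⁻³] = kg·m⁻¹·s⁻¹
  (b) [kg·m²·s⁻²] / [kg·m²·s⁻¹] = s⁻¹
  (c) kg·m⁻¹·s⁻¹
  (d) [dynamic viscosity] = kg·m⁻¹·s⁻¹
All reduce to kg·m⁻¹·s⁻¹ except (b), which is s⁻¹.

(b)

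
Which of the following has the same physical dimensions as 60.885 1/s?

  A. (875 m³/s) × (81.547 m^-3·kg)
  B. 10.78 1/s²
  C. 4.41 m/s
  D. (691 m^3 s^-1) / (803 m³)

D.

Reference: s⁻¹.
Each option:
  A. [m³·s⁻¹] · [kg·m⁻³] = kg·s⁻¹
  B. s⁻²
  C. m·s⁻¹
  D. [m³·s⁻¹] / [m³] = s⁻¹  ← same
Only D. matches s⁻¹.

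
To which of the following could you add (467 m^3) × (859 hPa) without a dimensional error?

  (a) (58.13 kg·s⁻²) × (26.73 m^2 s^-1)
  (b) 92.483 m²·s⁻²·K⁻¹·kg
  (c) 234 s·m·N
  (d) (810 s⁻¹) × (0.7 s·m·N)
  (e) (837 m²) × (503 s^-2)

Reference: [m³] · [kg·m⁻¹·s⁻²] = kg·m²·s⁻².
Each option:
  (a) [kg·s⁻²] · [m²·s⁻¹] = kg·m²·s⁻³
  (b) kg·m²·s⁻²·K⁻¹
  (c) N·m·s = kg·m·s⁻²·m·s = kg·m²·s⁻¹
  (d) [s⁻¹] · [kg·m²·s⁻¹] = kg·m²·s⁻²  ← same
  (e) [m²] · [s⁻²] = m²·s⁻²
Only (d) matches kg·m²·s⁻².

(d)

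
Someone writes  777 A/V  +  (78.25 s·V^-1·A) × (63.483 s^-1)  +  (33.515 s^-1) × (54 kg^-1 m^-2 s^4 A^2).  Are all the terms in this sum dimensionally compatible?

Yes

Dimensions:
  777 A/V:  A·V⁻¹ = A·(J·C⁻¹)⁻¹ = kg⁻¹·m⁻²·s³·A²
  (78.25 s·V^-1·A) × (63.483 s^-1):  [kg⁻¹·m⁻²·s⁴·A²] · [s⁻¹] = kg⁻¹·m⁻²·s³·A²
  (33.515 s^-1) × (54 kg^-1 m^-2 s^4 A^2):  [s⁻¹] · [kg⁻¹·m⁻²·s⁴·A²] = kg⁻¹·m⁻²·s³·A²
Every term reduces to kg⁻¹·m⁻²·s³·A².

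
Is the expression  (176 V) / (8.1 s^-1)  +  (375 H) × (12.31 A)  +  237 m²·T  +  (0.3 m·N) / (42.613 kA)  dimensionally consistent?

Yes

Reduce each to base SI dimensions:
  (176 V) / (8.1 s^-1):  [kg·m²·s⁻³·A⁻¹] / [s⁻¹] = kg·m²·s⁻²·A⁻¹
  (375 H) × (12.31 A):  [kg·m²·s⁻²·A⁻²] · [A] = kg·m²·s⁻²·A⁻¹
  237 m²·T:  T·m² = Wb·m⁻²·m² = kg·m²·s⁻²·A⁻¹
  (0.3 m·N) / (42.613 kA):  [kg·m²·s⁻²] / [A] = kg·m²·s⁻²·A⁻¹
Every term reduces to kg·m²·s⁻²·A⁻¹.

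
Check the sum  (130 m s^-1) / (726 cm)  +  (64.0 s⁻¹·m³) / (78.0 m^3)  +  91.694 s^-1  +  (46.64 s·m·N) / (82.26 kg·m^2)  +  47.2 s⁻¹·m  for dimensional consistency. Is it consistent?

Dimensions:
  (130 m s^-1) / (726 cm):  [m·s⁻¹] / [m] = s⁻¹
  (64.0 s⁻¹·m³) / (78.0 m^3):  [m³·s⁻¹] / [m³] = s⁻¹
  91.694 s^-1:  s⁻¹
  (46.64 s·m·N) / (82.26 kg·m^2):  [kg·m²·s⁻¹] / [kg·m²] = s⁻¹
  47.2 s⁻¹·m:  m·s⁻¹
The terms do not share a single dimension (m·s⁻¹ vs s⁻¹).

No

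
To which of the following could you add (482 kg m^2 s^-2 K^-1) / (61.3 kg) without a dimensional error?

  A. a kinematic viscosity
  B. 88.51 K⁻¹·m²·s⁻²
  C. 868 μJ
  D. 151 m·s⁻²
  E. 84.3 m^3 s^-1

Reference: [kg·m²·s⁻²·K⁻¹] / [kg] = m²·s⁻²·K⁻¹.
Each option:
  A. [kinematic viscosity] = m²·s⁻¹
  B. m²·s⁻²·K⁻¹  ← same
  C. J = N·m = kg·m²·s⁻²
  D. m·s⁻²
  E. m³·s⁻¹
Only B. matches m²·s⁻²·K⁻¹.

B.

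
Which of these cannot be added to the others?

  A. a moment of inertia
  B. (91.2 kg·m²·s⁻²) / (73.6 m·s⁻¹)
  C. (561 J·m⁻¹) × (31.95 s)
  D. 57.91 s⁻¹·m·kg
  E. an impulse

Expand each in SI base units:
  A. [moment of inertia] = kg·m²
  B. [kg·m²·s⁻²] / [m·s⁻¹] = kg·m·s⁻¹
  C. [kg·m·s⁻²] · [s] = kg·m·s⁻¹
  D. kg·m·s⁻¹
  E. [impulse] = kg·m·s⁻¹
All reduce to kg·m·s⁻¹ except A., which is kg·m².

A.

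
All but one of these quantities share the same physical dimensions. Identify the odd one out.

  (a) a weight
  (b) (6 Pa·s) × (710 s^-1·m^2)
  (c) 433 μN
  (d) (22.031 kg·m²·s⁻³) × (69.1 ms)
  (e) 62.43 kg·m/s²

(d)

In SI base units:
  (a) [weight] = kg·m·s⁻²
  (b) [kg·m⁻¹·s⁻¹] · [m²·s⁻¹] = kg·m·s⁻²
  (c) N = kg·m·s⁻²
  (d) [kg·m²·s⁻³] · [s] = kg·m²·s⁻²
  (e) kg·m·s⁻²
All reduce to kg·m·s⁻² except (d), which is kg·m²·s⁻².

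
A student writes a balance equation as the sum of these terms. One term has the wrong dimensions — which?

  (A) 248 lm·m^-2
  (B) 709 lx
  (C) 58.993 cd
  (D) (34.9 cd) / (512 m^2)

(C)

Reduce each to base SI dimensions:
  (A) lm·m⁻² = cd·m⁻² = m⁻²·cd
  (B) lx = lm·m⁻² = m⁻²·cd
  (C) cd
  (D) [cd] / [m²] = m⁻²·cd
All reduce to m⁻²·cd except (C), which is cd.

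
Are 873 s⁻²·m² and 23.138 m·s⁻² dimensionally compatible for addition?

Work out the base dimensions of each:
  873 s⁻²·m²:  m²·s⁻²
  23.138 m·s⁻²:  m·s⁻²
m²·s⁻² ≠ m·s⁻², so they cannot be added.

No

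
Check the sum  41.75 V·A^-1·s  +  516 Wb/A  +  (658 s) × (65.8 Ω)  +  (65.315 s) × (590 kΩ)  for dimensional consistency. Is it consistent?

Yes

Expand each in SI base units:
  41.75 V·A^-1·s:  V·s·A⁻¹ = J·C⁻¹·s·A⁻¹ = kg·m²·s⁻²·A⁻²
  516 Wb/A:  Wb·A⁻¹ = V·s·A⁻¹ = kg·m²·s⁻²·A⁻²
  (658 s) × (65.8 Ω):  [s] · [kg·m²·s⁻³·A⁻²] = kg·m²·s⁻²·A⁻²
  (65.315 s) × (590 kΩ):  [s] · [kg·m²·s⁻³·A⁻²] = kg·m²·s⁻²·A⁻²
Every term reduces to kg·m²·s⁻²·A⁻².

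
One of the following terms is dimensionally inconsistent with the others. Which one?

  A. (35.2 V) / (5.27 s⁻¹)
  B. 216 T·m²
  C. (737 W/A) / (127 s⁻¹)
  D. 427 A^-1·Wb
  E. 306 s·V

Dimensions:
  A. [kg·m²·s⁻³·A⁻¹] / [s⁻¹] = kg·m²·s⁻²·A⁻¹
  B. T·m² = Wb·m⁻²·m² = kg·m²·s⁻²·A⁻¹
  C. [kg·m²·s⁻³·A⁻¹] / [s⁻¹] = kg·m²·s⁻²·A⁻¹
  D. Wb·A⁻¹ = V·s·A⁻¹ = kg·m²·s⁻²·A⁻²
  E. V·s = J·C⁻¹·s = kg·m²·s⁻²·A⁻¹
All reduce to kg·m²·s⁻²·A⁻¹ except D., which is kg·m²·s⁻²·A⁻².

D.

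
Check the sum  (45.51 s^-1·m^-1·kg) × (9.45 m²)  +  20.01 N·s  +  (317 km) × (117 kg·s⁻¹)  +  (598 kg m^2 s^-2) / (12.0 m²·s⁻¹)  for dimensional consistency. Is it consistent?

No

Reduce each to base SI dimensions:
  (45.51 s^-1·m^-1·kg) × (9.45 m²):  [kg·m⁻¹·s⁻¹] · [m²] = kg·m·s⁻¹
  20.01 N·s:  N·s = kg·m·s⁻²·s = kg·m·s⁻¹
  (317 km) × (117 kg·s⁻¹):  [m] · [kg·s⁻¹] = kg·m·s⁻¹
  (598 kg m^2 s^-2) / (12.0 m²·s⁻¹):  [kg·m²·s⁻²] / [m²·s⁻¹] = kg·s⁻¹
The terms do not share a single dimension (kg·m·s⁻¹ vs kg·s⁻¹).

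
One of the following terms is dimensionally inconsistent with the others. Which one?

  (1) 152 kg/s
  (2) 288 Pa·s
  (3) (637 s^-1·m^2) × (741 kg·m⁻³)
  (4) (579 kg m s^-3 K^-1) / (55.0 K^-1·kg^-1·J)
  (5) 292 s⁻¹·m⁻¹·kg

(1)

Dimensions:
  (1) kg·s⁻¹
  (2) Pa·s = N·m⁻²·s = kg·m⁻¹·s⁻¹
  (3) [m²·s⁻¹] · [kg·m⁻³] = kg·m⁻¹·s⁻¹
  (4) [kg·m·s⁻³·K⁻¹] / [m²·s⁻²·K⁻¹] = kg·m⁻¹·s⁻¹
  (5) kg·m⁻¹·s⁻¹
All reduce to kg·m⁻¹·s⁻¹ except (1), which is kg·s⁻¹.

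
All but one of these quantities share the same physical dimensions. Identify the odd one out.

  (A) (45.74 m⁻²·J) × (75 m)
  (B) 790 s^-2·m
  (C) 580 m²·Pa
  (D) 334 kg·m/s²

(B)

Dimensions:
  (A) [kg·s⁻²] · [m] = kg·m·s⁻²
  (B) m·s⁻²
  (C) Pa·m² = N·m⁻²·m² = kg·m·s⁻²
  (D) kg·m·s⁻²
All reduce to kg·m·s⁻² except (B), which is m·s⁻².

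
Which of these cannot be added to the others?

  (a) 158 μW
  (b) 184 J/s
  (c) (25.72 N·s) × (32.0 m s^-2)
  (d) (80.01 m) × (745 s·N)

In SI base units:
  (a) W = J·s⁻¹ = kg·m²·s⁻³
  (b) J·s⁻¹ = N·m·s⁻¹ = kg·m²·s⁻³
  (c) [kg·m·s⁻¹] · [m·s⁻²] = kg·m²·s⁻³
  (d) [m] · [kg·m·s⁻¹] = kg·m²·s⁻¹
All reduce to kg·m²·s⁻³ except (d), which is kg·m²·s⁻¹.

(d)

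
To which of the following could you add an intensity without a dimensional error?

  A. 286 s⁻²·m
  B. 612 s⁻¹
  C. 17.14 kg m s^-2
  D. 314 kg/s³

Reference: [intensity] = kg·s⁻³.
Each option:
  A. m·s⁻²
  B. s⁻¹
  C. kg·m·s⁻²
  D. kg·s⁻³  ← same
Only D. matches kg·s⁻³.

D.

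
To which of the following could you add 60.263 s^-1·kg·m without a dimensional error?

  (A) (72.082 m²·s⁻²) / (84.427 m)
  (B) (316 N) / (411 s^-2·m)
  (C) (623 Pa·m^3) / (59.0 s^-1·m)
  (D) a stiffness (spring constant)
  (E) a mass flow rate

(C)

Reference: kg·m·s⁻¹.
Each option:
  (A) [m²·s⁻²] / [m] = m·s⁻²
  (B) [kg·m·s⁻²] / [m·s⁻²] = kg
  (C) [kg·m²·s⁻²] / [m·s⁻¹] = kg·m·s⁻¹  ← same
  (D) [stiffness (spring constant)] = kg·s⁻²
  (E) [mass flow rate] = kg·s⁻¹
Only (C) matches kg·m·s⁻¹.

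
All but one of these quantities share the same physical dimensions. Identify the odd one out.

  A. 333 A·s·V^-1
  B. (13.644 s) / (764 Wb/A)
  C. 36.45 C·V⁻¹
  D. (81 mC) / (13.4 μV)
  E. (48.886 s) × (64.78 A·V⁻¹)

Expand each in SI base units:
  A. A·s·V⁻¹ = A·s·(J·C⁻¹)⁻¹ = kg⁻¹·m⁻²·s⁴·A²
  B. [s] / [kg·m²·s⁻²·A⁻²] = kg⁻¹·m⁻²·s³·A²
  C. C·V⁻¹ = s·A·(J·C⁻¹)⁻¹ = kg⁻¹·m⁻²·s⁴·A²
  D. [s·A] / [kg·m²·s⁻³·A⁻¹] = kg⁻¹·m⁻²·s⁴·A²
  E. [s] · [kg⁻¹·m⁻²·s³·A²] = kg⁻¹·m⁻²·s⁴·A²
All reduce to kg⁻¹·m⁻²·s⁴·A² except B., which is kg⁻¹·m⁻²·s³·A².

B.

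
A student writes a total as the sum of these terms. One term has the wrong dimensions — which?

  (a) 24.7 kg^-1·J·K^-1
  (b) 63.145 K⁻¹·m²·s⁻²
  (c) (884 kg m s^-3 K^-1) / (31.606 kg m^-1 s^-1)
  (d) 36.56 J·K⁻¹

In SI base units:
  (a) J·kg⁻¹·K⁻¹ = N·m·kg⁻¹·K⁻¹ = m²·s⁻²·K⁻¹
  (b) m²·s⁻²·K⁻¹
  (c) [kg·m·s⁻³·K⁻¹] / [kg·m⁻¹·s⁻¹] = m²·s⁻²·K⁻¹
  (d) J·K⁻¹ = N·m·K⁻¹ = kg·m²·s⁻²·K⁻¹
All reduce to m²·s⁻²·K⁻¹ except (d), which is kg·m²·s⁻²·K⁻¹.

(d)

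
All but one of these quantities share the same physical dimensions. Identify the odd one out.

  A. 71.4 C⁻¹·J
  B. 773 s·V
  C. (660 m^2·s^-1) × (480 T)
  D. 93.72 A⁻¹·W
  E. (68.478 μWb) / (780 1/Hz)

In SI base units:
  A. J·C⁻¹ = N·m·(s·A)⁻¹ = kg·m²·s⁻³·A⁻¹
  B. V·s = J·C⁻¹·s = kg·m²·s⁻²·A⁻¹
  C. [m²·s⁻¹] · [kg·s⁻²·A⁻¹] = kg·m²·s⁻³·A⁻¹
  D. W·A⁻¹ = J·s⁻¹·A⁻¹ = kg·m²·s⁻³·A⁻¹
  E. [kg·m²·s⁻²·A⁻¹] / [s] = kg·m²·s⁻³·A⁻¹
All reduce to kg·m²·s⁻³·A⁻¹ except B., which is kg·m²·s⁻²·A⁻¹.

B.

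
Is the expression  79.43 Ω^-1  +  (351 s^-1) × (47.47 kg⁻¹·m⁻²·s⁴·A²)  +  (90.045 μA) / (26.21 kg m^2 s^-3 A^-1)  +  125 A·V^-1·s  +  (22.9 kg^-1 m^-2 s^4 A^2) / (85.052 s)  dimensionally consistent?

No

Dimensions:
  79.43 Ω^-1:  Ω⁻¹ = (V·A⁻¹)⁻¹ = kg⁻¹·m⁻²·s³·A²
  (351 s^-1) × (47.47 kg⁻¹·m⁻²·s⁴·A²):  [s⁻¹] · [kg⁻¹·m⁻²·s⁴·A²] = kg⁻¹·m⁻²·s³·A²
  (90.045 μA) / (26.21 kg m^2 s^-3 A^-1):  [A] / [kg·m²·s⁻³·A⁻¹] = kg⁻¹·m⁻²·s³·A²
  125 A·V^-1·s:  A·s·V⁻¹ = A·s·(J·C⁻¹)⁻¹ = kg⁻¹·m⁻²·s⁴·A²
  (22.9 kg^-1 m^-2 s^4 A^2) / (85.052 s):  [kg⁻¹·m⁻²·s⁴·A²] / [s] = kg⁻¹·m⁻²·s³·A²
The terms do not share a single dimension (kg⁻¹·m⁻²·s³·A² vs kg⁻¹·m⁻²·s⁴·A²).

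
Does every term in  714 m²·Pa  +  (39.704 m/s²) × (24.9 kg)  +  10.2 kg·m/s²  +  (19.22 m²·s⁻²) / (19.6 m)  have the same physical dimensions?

Work out the base dimensions of each:
  714 m²·Pa:  Pa·m² = N·m⁻²·m² = kg·m·s⁻²
  (39.704 m/s²) × (24.9 kg):  [m·s⁻²] · [kg] = kg·m·s⁻²
  10.2 kg·m/s²:  kg·m·s⁻²
  (19.22 m²·s⁻²) / (19.6 m):  [m²·s⁻²] / [m] = m·s⁻²
The terms do not share a single dimension (kg·m·s⁻² vs m·s⁻²).

No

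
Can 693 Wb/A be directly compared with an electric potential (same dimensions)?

No

Expand each in SI base units:
  693 Wb/A:  Wb·A⁻¹ = V·s·A⁻¹ = kg·m²·s⁻²·A⁻²
  an electric potential:  [electric potential] = kg·m²·s⁻³·A⁻¹
kg·m²·s⁻²·A⁻² ≠ kg·m²·s⁻³·A⁻¹, so they cannot be added.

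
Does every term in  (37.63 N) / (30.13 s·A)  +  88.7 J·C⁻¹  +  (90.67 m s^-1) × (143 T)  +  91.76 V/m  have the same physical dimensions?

No

Expand each in SI base units:
  (37.63 N) / (30.13 s·A):  [kg·m·s⁻²] / [s·A] = kg·m·s⁻³·A⁻¹
  88.7 J·C⁻¹:  J·C⁻¹ = N·m·(s·A)⁻¹ = kg·m²·s⁻³·A⁻¹
  (90.67 m s^-1) × (143 T):  [m·s⁻¹] · [kg·s⁻²·A⁻¹] = kg·m·s⁻³·A⁻¹
  91.76 V/m:  V·m⁻¹ = J·C⁻¹·m⁻¹ = kg·m·s⁻³·A⁻¹
The terms do not share a single dimension (kg·m²·s⁻³·A⁻¹ vs kg·m·s⁻³·A⁻¹).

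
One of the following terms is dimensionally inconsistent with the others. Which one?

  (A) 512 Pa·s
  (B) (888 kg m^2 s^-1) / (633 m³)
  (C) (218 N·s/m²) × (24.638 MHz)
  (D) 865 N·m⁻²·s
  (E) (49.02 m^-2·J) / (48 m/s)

(C)

Dimensions:
  (A) Pa·s = N·m⁻²·s = kg·m⁻¹·s⁻¹
  (B) [kg·m²·s⁻¹] / [m³] = kg·m⁻¹·s⁻¹
  (C) [kg·m⁻¹·s⁻¹] · [s⁻¹] = kg·m⁻¹·s⁻²
  (D) N·s·m⁻² = kg·m·s⁻²·s·m⁻² = kg·m⁻¹·s⁻¹
  (E) [kg·s⁻²] / [m·s⁻¹] = kg·m⁻¹·s⁻¹
All reduce to kg·m⁻¹·s⁻¹ except (C), which is kg·m⁻¹·s⁻².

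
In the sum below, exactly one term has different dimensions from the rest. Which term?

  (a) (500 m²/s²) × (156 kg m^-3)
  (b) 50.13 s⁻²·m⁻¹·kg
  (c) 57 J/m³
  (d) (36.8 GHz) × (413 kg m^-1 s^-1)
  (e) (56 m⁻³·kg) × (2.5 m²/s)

Dimensions:
  (a) [m²·s⁻²] · [kg·m⁻³] = kg·m⁻¹·s⁻²
  (b) kg·m⁻¹·s⁻²
  (c) J·m⁻³ = N·m·m⁻³ = kg·m⁻¹·s⁻²
  (d) [s⁻¹] · [kg·m⁻¹·s⁻¹] = kg·m⁻¹·s⁻²
  (e) [kg·m⁻³] · [m²·s⁻¹] = kg·m⁻¹·s⁻¹
All reduce to kg·m⁻¹·s⁻² except (e), which is kg·m⁻¹·s⁻¹.

(e)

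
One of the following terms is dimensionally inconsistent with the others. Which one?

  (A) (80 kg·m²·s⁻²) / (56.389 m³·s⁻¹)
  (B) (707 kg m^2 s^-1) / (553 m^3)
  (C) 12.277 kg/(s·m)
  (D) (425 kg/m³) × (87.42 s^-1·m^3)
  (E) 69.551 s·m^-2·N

In SI base units:
  (A) [kg·m²·s⁻²] / [m³·s⁻¹] = kg·m⁻¹·s⁻¹
  (B) [kg·m²·s⁻¹] / [m³] = kg·m⁻¹·s⁻¹
  (C) kg·m⁻¹·s⁻¹
  (D) [kg·m⁻³] · [m³·s⁻¹] = kg·s⁻¹
  (E) N·s·m⁻² = kg·m·s⁻²·s·m⁻² = kg·m⁻¹·s⁻¹
All reduce to kg·m⁻¹·s⁻¹ except (D), which is kg·s⁻¹.

(D)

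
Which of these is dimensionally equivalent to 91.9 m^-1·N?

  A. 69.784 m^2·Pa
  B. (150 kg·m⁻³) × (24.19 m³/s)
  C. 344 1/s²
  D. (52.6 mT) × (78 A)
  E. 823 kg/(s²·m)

D.

Reference: N·m⁻¹ = kg·m·s⁻²·m⁻¹ = kg·s⁻².
Each option:
  A. Pa·m² = N·m⁻²·m² = kg·m·s⁻²
  B. [kg·m⁻³] · [m³·s⁻¹] = kg·s⁻¹
  C. s⁻²
  D. [kg·s⁻²·A⁻¹] · [A] = kg·s⁻²  ← same
  E. kg·m⁻¹·s⁻²
Only D. matches kg·s⁻².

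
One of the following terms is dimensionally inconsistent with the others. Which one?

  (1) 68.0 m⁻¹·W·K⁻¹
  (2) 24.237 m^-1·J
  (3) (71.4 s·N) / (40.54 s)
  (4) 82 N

(1)

Work out the base dimensions of each:
  (1) W·m⁻¹·K⁻¹ = J·s⁻¹·m⁻¹·K⁻¹ = kg·m·s⁻³·K⁻¹
  (2) J·m⁻¹ = N·m·m⁻¹ = kg·m·s⁻²
  (3) [kg·m·s⁻¹] / [s] = kg·m·s⁻²
  (4) N = kg·m·s⁻²
All reduce to kg·m·s⁻² except (1), which is kg·m·s⁻³·K⁻¹.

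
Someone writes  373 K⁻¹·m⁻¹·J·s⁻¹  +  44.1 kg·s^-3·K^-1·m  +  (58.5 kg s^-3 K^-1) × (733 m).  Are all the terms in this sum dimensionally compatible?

Expand each in SI base units:
  373 K⁻¹·m⁻¹·J·s⁻¹:  J·s⁻¹·m⁻¹·K⁻¹ = N·m·s⁻¹·m⁻¹·K⁻¹ = kg·m·s⁻³·K⁻¹
  44.1 kg·s^-3·K^-1·m:  kg·m·s⁻³·K⁻¹
  (58.5 kg s^-3 K^-1) × (733 m):  [kg·s⁻³·K⁻¹] · [m] = kg·m·s⁻³·K⁻¹
Every term reduces to kg·m·s⁻³·K⁻¹.

Yes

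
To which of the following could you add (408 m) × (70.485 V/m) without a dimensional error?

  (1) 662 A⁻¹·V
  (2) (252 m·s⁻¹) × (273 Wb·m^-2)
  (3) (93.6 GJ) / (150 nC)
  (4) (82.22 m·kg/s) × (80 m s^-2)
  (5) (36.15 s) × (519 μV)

Reference: [m] · [kg·m·s⁻³·A⁻¹] = kg·m²·s⁻³·A⁻¹.
Each option:
  (1) V·A⁻¹ = J·C⁻¹·A⁻¹ = kg·m²·s⁻³·A⁻²
  (2) [m·s⁻¹] · [kg·s⁻²·A⁻¹] = kg·m·s⁻³·A⁻¹
  (3) [kg·m²·s⁻²] / [s·A] = kg·m²·s⁻³·A⁻¹  ← same
  (4) [kg·m·s⁻¹] · [m·s⁻²] = kg·m²·s⁻³
  (5) [s] · [kg·m²·s⁻³·A⁻¹] = kg·m²·s⁻²·A⁻¹
Only (3) matches kg·m²·s⁻³·A⁻¹.

(3)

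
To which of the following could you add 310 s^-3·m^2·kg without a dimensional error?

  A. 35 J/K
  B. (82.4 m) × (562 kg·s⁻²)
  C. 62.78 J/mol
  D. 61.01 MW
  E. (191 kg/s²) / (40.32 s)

D.

Reference: kg·m²·s⁻³.
Each option:
  A. J·K⁻¹ = N·m·K⁻¹ = kg·m²·s⁻²·K⁻¹
  B. [m] · [kg·s⁻²] = kg·m·s⁻²
  C. J·mol⁻¹ = N·m·mol⁻¹ = kg·m²·s⁻²·mol⁻¹
  D. W = J·s⁻¹ = kg·m²·s⁻³  ← same
  E. [kg·s⁻²] / [s] = kg·s⁻³
Only D. matches kg·m²·s⁻³.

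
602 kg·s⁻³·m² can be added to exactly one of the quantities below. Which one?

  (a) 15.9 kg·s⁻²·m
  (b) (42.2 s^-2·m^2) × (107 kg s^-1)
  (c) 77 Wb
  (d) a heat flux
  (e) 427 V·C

(b)

Reference: kg·m²·s⁻³.
Each option:
  (a) kg·m·s⁻²
  (b) [m²·s⁻²] · [kg·s⁻¹] = kg·m²·s⁻³  ← same
  (c) Wb = V·s = kg·m²·s⁻²·A⁻¹
  (d) [heat flux] = kg·s⁻³
  (e) C·V = s·A·J·C⁻¹ = kg·m²·s⁻²
Only (b) matches kg·m²·s⁻³.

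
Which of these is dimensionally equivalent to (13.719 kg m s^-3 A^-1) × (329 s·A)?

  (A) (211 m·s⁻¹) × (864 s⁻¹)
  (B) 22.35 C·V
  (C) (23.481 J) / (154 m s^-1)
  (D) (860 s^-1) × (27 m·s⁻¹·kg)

Reference: [kg·m·s⁻³·A⁻¹] · [s·A] = kg·m·s⁻².
Each option:
  (A) [m·s⁻¹] · [s⁻¹] = m·s⁻²
  (B) C·V = s·A·J·C⁻¹ = kg·m²·s⁻²
  (C) [kg·m²·s⁻²] / [m·s⁻¹] = kg·m·s⁻¹
  (D) [s⁻¹] · [kg·m·s⁻¹] = kg·m·s⁻²  ← same
Only (D) matches kg·m·s⁻².

(D)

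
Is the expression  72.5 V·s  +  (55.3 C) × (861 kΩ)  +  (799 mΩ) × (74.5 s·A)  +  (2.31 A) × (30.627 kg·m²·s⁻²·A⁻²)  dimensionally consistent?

Yes

Reduce each to base SI dimensions:
  72.5 V·s:  V·s = J·C⁻¹·s = kg·m²·s⁻²·A⁻¹
  (55.3 C) × (861 kΩ):  [s·A] · [kg·m²·s⁻³·A⁻²] = kg·m²·s⁻²·A⁻¹
  (799 mΩ) × (74.5 s·A):  [kg·m²·s⁻³·A⁻²] · [s·A] = kg·m²·s⁻²·A⁻¹
  (2.31 A) × (30.627 kg·m²·s⁻²·A⁻²):  [A] · [kg·m²·s⁻²·A⁻²] = kg·m²·s⁻²·A⁻¹
Every term reduces to kg·m²·s⁻²·A⁻¹.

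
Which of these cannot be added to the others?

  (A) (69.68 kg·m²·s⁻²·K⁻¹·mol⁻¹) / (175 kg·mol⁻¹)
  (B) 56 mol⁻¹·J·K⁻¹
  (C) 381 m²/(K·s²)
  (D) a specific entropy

(B)

In SI base units:
  (A) [kg·m²·s⁻²·K⁻¹·mol⁻¹] / [kg·mol⁻¹] = m²·s⁻²·K⁻¹
  (B) J·mol⁻¹·K⁻¹ = N·m·mol⁻¹·K⁻¹ = kg·m²·s⁻²·K⁻¹·mol⁻¹
  (C) m²·s⁻²·K⁻¹
  (D) [specific entropy] = m²·s⁻²·K⁻¹
All reduce to m²·s⁻²·K⁻¹ except (B), which is kg·m²·s⁻²·K⁻¹·mol⁻¹.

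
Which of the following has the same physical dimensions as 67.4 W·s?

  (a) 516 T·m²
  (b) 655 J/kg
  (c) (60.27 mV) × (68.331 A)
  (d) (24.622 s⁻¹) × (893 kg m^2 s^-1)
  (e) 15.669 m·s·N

Reference: W·s = J·s⁻¹·s = kg·m²·s⁻².
Each option:
  (a) T·m² = Wb·m⁻²·m² = kg·m²·s⁻²·A⁻¹
  (b) J·kg⁻¹ = N·m·kg⁻¹ = m²·s⁻²
  (c) [kg·m²·s⁻³·A⁻¹] · [A] = kg·m²·s⁻³
  (d) [s⁻¹] · [kg·m²·s⁻¹] = kg·m²·s⁻²  ← same
  (e) N·m·s = kg·m·s⁻²·m·s = kg·m²·s⁻¹
Only (d) matches kg·m²·s⁻².

(d)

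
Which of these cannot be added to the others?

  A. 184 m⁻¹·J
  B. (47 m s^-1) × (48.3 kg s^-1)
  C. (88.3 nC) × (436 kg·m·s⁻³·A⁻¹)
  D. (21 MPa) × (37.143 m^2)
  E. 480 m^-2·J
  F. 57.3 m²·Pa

E.

Expand each in SI base units:
  A. J·m⁻¹ = N·m·m⁻¹ = kg·m·s⁻²
  B. [m·s⁻¹] · [kg·s⁻¹] = kg·m·s⁻²
  C. [s·A] · [kg·m·s⁻³·A⁻¹] = kg·m·s⁻²
  D. [kg·m⁻¹·s⁻²] · [m²] = kg·m·s⁻²
  E. J·m⁻² = N·m·m⁻² = kg·s⁻²
  F. Pa·m² = N·m⁻²·m² = kg·m·s⁻²
All reduce to kg·m·s⁻² except E., which is kg·s⁻².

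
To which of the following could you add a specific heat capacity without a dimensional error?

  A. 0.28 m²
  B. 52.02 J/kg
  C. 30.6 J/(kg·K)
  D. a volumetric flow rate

C.

Reference: [specific heat capacity] = m²·s⁻²·K⁻¹.
Each option:
  A. m²
  B. J·kg⁻¹ = N·m·kg⁻¹ = m²·s⁻²
  C. J·kg⁻¹·K⁻¹ = N·m·kg⁻¹·K⁻¹ = m²·s⁻²·K⁻¹  ← same
  D. [volumetric flow rate] = m³·s⁻¹
Only C. matches m²·s⁻²·K⁻¹.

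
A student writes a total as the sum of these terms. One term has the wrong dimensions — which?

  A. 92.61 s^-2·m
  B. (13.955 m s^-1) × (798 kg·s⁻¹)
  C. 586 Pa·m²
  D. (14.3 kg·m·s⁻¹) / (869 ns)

Reduce each to base SI dimensions:
  A. m·s⁻²
  B. [m·s⁻¹] · [kg·s⁻¹] = kg·m·s⁻²
  C. Pa·m² = N·m⁻²·m² = kg·m·s⁻²
  D. [kg·m·s⁻¹] / [s] = kg·m·s⁻²
All reduce to kg·m·s⁻² except A., which is m·s⁻².

A.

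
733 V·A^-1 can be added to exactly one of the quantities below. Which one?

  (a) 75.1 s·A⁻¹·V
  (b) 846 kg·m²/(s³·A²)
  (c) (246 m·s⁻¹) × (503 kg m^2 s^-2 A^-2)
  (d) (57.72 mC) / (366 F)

Reference: V·A⁻¹ = J·C⁻¹·A⁻¹ = kg·m²·s⁻³·A⁻².
Each option:
  (a) V·s·A⁻¹ = J·C⁻¹·s·A⁻¹ = kg·m²·s⁻²·A⁻²
  (b) kg·m²·s⁻³·A⁻²  ← same
  (c) [m·s⁻¹] · [kg·m²·s⁻²·A⁻²] = kg·m³·s⁻³·A⁻²
  (d) [s·A] / [kg⁻¹·m⁻²·s⁴·A²] = kg·m²·s⁻³·A⁻¹
Only (b) matches kg·m²·s⁻³·A⁻².

(b)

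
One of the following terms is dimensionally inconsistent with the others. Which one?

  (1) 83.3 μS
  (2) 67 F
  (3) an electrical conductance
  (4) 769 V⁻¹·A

Expand each in SI base units:
  (1) S = Ω⁻¹ = kg⁻¹·m⁻²·s³·A²
  (2) F = C·V⁻¹ = kg⁻¹·m⁻²·s⁴·A²
  (3) [electrical conductance] = kg⁻¹·m⁻²·s³·A²
  (4) A·V⁻¹ = A·(J·C⁻¹)⁻¹ = kg⁻¹·m⁻²·s³·A²
All reduce to kg⁻¹·m⁻²·s³·A² except (2), which is kg⁻¹·m⁻²·s⁴·A².

(2)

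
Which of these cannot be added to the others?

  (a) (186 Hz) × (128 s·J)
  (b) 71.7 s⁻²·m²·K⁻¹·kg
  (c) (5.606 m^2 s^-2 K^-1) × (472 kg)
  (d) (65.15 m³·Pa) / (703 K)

(a)

Dimensions:
  (a) [s⁻¹] · [kg·m²·s⁻¹] = kg·m²·s⁻²
  (b) kg·m²·s⁻²·K⁻¹
  (c) [m²·s⁻²·K⁻¹] · [kg] = kg·m²·s⁻²·K⁻¹
  (d) [kg·m²·s⁻²] / [K] = kg·m²·s⁻²·K⁻¹
All reduce to kg·m²·s⁻²·K⁻¹ except (a), which is kg·m²·s⁻².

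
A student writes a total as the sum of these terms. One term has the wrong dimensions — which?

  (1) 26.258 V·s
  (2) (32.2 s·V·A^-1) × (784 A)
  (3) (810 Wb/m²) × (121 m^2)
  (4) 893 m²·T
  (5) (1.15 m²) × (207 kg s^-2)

(5)

Dimensions:
  (1) V·s = J·C⁻¹·s = kg·m²·s⁻²·A⁻¹
  (2) [kg·m²·s⁻²·A⁻²] · [A] = kg·m²·s⁻²·A⁻¹
  (3) [kg·s⁻²·A⁻¹] · [m²] = kg·m²·s⁻²·A⁻¹
  (4) T·m² = Wb·m⁻²·m² = kg·m²·s⁻²·A⁻¹
  (5) [m²] · [kg·s⁻²] = kg·m²·s⁻²
All reduce to kg·m²·s⁻²·A⁻¹ except (5), which is kg·m²·s⁻².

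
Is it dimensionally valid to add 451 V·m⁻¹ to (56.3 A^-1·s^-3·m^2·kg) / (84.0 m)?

Dimensions:
  451 V·m⁻¹:  V·m⁻¹ = J·C⁻¹·m⁻¹ = kg·m·s⁻³·A⁻¹
  (56.3 A^-1·s^-3·m^2·kg) / (84.0 m):  [kg·m²·s⁻³·A⁻¹] / [m] = kg·m·s⁻³·A⁻¹
Both are kg·m·s⁻³·A⁻¹, so they have the same dimensions and can be added.

Yes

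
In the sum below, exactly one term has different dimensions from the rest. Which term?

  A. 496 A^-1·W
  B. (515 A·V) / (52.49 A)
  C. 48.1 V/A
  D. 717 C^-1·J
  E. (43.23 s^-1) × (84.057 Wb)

Work out the base dimensions of each:
  A. W·A⁻¹ = J·s⁻¹·A⁻¹ = kg·m²·s⁻³·A⁻¹
  B. [kg·m²·s⁻³] / [A] = kg·m²·s⁻³·A⁻¹
  C. V·A⁻¹ = J·C⁻¹·A⁻¹ = kg·m²·s⁻³·A⁻²
  D. J·C⁻¹ = N·m·(s·A)⁻¹ = kg·m²·s⁻³·A⁻¹
  E. [s⁻¹] · [kg·m²·s⁻²·A⁻¹] = kg·m²·s⁻³·A⁻¹
All reduce to kg·m²·s⁻³·A⁻¹ except C., which is kg·m²·s⁻³·A⁻².

C.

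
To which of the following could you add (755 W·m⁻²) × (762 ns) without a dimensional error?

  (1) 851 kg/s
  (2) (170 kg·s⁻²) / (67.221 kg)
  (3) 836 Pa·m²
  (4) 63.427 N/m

(4)

Reference: [kg·s⁻³] · [s] = kg·s⁻².
Each option:
  (1) kg·s⁻¹
  (2) [kg·s⁻²] / [kg] = s⁻²
  (3) Pa·m² = N·m⁻²·m² = kg·m·s⁻²
  (4) N·m⁻¹ = kg·m·s⁻²·m⁻¹ = kg·s⁻²  ← same
Only (4) matches kg·s⁻².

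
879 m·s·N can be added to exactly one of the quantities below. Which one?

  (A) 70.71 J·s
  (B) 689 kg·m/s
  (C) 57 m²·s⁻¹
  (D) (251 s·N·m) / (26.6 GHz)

Reference: N·m·s = kg·m·s⁻²·m·s = kg·m²·s⁻¹.
Each option:
  (A) J·s = N·m·s = kg·m²·s⁻¹  ← same
  (B) kg·m·s⁻¹
  (C) m²·s⁻¹
  (D) [kg·m²·s⁻¹] / [s⁻¹] = kg·m²
Only (A) matches kg·m²·s⁻¹.

(A)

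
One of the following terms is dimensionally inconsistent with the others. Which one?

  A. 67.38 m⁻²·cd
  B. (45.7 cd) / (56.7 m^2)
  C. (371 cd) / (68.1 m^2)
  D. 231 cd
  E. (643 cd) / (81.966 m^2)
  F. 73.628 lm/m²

D.

Dimensions:
  A. cd·m⁻² = m⁻²·cd
  B. [cd] / [m²] = m⁻²·cd
  C. [cd] / [m²] = m⁻²·cd
  D. cd
  E. [cd] / [m²] = m⁻²·cd
  F. lm·m⁻² = cd·m⁻² = m⁻²·cd
All reduce to m⁻²·cd except D., which is cd.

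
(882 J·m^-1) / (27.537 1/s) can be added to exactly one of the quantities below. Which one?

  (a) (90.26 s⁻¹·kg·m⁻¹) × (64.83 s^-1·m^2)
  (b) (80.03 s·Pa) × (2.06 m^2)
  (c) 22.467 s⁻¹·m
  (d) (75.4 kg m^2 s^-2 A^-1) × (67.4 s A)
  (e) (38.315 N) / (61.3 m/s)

(b)

Reference: [kg·m·s⁻²] / [s⁻¹] = kg·m·s⁻¹.
Each option:
  (a) [kg·m⁻¹·s⁻¹] · [m²·s⁻¹] = kg·m·s⁻²
  (b) [kg·m⁻¹·s⁻¹] · [m²] = kg·m·s⁻¹  ← same
  (c) m·s⁻¹
  (d) [kg·m²·s⁻²·A⁻¹] · [s·A] = kg·m²·s⁻¹
  (e) [kg·m·s⁻²] / [m·s⁻¹] = kg·s⁻¹
Only (b) matches kg·m·s⁻¹.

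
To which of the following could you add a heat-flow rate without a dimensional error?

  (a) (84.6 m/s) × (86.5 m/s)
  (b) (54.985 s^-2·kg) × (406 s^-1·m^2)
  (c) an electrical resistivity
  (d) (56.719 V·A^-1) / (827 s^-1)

(b)

Reference: [heat-flow rate] = kg·m²·s⁻³.
Each option:
  (a) [m·s⁻¹] · [m·s⁻¹] = m²·s⁻²
  (b) [kg·s⁻²] · [m²·s⁻¹] = kg·m²·s⁻³  ← same
  (c) [electrical resistivity] = kg·m³·s⁻³·A⁻²
  (d) [kg·m²·s⁻³·A⁻²] / [s⁻¹] = kg·m²·s⁻²·A⁻²
Only (b) matches kg·m²·s⁻³.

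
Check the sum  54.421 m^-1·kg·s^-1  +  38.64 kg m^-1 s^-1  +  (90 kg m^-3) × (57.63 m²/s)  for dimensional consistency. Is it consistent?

In SI base units:
  54.421 m^-1·kg·s^-1:  kg·m⁻¹·s⁻¹
  38.64 kg m^-1 s^-1:  kg·m⁻¹·s⁻¹
  (90 kg m^-3) × (57.63 m²/s):  [kg·m⁻³] · [m²·s⁻¹] = kg·m⁻¹·s⁻¹
Every term reduces to kg·m⁻¹·s⁻¹.

Yes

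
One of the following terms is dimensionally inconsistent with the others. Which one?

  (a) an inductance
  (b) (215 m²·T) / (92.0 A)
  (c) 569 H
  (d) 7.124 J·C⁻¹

Dimensions:
  (a) [inductance] = kg·m²·s⁻²·A⁻²
  (b) [kg·m²·s⁻²·A⁻¹] / [A] = kg·m²·s⁻²·A⁻²
  (c) H = V·s·A⁻¹ = kg·m²·s⁻²·A⁻²
  (d) J·C⁻¹ = N·m·(s·A)⁻¹ = kg·m²·s⁻³·A⁻¹
All reduce to kg·m²·s⁻²·A⁻² except (d), which is kg·m²·s⁻³·A⁻¹.

(d)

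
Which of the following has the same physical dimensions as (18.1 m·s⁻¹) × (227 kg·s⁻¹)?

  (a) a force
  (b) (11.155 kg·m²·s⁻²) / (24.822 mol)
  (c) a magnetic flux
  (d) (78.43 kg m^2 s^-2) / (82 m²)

(a)

Reference: [m·s⁻¹] · [kg·s⁻¹] = kg·m·s⁻².
Each option:
  (a) [force] = kg·m·s⁻²  ← same
  (b) [kg·m²·s⁻²] / [mol] = kg·m²·s⁻²·mol⁻¹
  (c) [magnetic flux] = kg·m²·s⁻²·A⁻¹
  (d) [kg·m²·s⁻²] / [m²] = kg·s⁻²
Only (a) matches kg·m·s⁻².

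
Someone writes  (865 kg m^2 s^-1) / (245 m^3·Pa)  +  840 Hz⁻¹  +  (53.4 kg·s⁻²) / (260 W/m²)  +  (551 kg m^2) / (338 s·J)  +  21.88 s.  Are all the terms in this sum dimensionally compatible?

Work out the base dimensions of each:
  (865 kg m^2 s^-1) / (245 m^3·Pa):  [kg·m²·s⁻¹] / [kg·m²·s⁻²] = s
  840 Hz⁻¹:  Hz⁻¹ = (s⁻¹)⁻¹ = s
  (53.4 kg·s⁻²) / (260 W/m²):  [kg·s⁻²] / [kg·s⁻³] = s
  (551 kg m^2) / (338 s·J):  [kg·m²] / [kg·m²·s⁻¹] = s
  21.88 s:  s
Every term reduces to s.

Yes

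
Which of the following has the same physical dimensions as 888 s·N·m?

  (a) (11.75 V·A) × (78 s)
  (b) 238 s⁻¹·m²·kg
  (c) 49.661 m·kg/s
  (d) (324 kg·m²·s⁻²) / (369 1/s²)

Reference: N·m·s = kg·m·s⁻²·m·s = kg·m²·s⁻¹.
Each option:
  (a) [kg·m²·s⁻³] · [s] = kg·m²·s⁻²
  (b) kg·m²·s⁻¹  ← same
  (c) kg·m·s⁻¹
  (d) [kg·m²·s⁻²] / [s⁻²] = kg·m²
Only (b) matches kg·m²·s⁻¹.

(b)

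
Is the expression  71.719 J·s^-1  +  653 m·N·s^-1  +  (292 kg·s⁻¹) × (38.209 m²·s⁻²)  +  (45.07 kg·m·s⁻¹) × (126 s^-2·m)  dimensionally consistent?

Yes

In SI base units:
  71.719 J·s^-1:  J·s⁻¹ = N·m·s⁻¹ = kg·m²·s⁻³
  653 m·N·s^-1:  N·m·s⁻¹ = kg·m·s⁻²·m·s⁻¹ = kg·m²·s⁻³
  (292 kg·s⁻¹) × (38.209 m²·s⁻²):  [kg·s⁻¹] · [m²·s⁻²] = kg·m²·s⁻³
  (45.07 kg·m·s⁻¹) × (126 s^-2·m):  [kg·m·s⁻¹] · [m·s⁻²] = kg·m²·s⁻³
Every term reduces to kg·m²·s⁻³.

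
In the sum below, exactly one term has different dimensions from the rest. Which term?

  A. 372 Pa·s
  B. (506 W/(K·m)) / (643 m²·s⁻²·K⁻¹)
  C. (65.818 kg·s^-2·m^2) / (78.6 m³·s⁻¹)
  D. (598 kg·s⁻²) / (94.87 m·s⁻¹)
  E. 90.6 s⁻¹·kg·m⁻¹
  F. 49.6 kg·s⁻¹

F.

Reduce each to base SI dimensions:
  A. Pa·s = N·m⁻²·s = kg·m⁻¹·s⁻¹
  B. [kg·m·s⁻³·K⁻¹] / [m²·s⁻²·K⁻¹] = kg·m⁻¹·s⁻¹
  C. [kg·m²·s⁻²] / [m³·s⁻¹] = kg·m⁻¹·s⁻¹
  D. [kg·s⁻²] / [m·s⁻¹] = kg·m⁻¹·s⁻¹
  E. kg·m⁻¹·s⁻¹
  F. kg·s⁻¹
All reduce to kg·m⁻¹·s⁻¹ except F., which is kg·s⁻¹.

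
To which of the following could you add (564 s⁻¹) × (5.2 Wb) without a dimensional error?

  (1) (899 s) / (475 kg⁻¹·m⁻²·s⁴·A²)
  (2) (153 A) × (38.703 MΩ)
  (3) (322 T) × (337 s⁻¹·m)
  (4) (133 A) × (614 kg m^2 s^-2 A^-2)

(2)

Reference: [s⁻¹] · [kg·m²·s⁻²·A⁻¹] = kg·m²·s⁻³·A⁻¹.
Each option:
  (1) [s] / [kg⁻¹·m⁻²·s⁴·A²] = kg·m²·s⁻³·A⁻²
  (2) [A] · [kg·m²·s⁻³·A⁻²] = kg·m²·s⁻³·A⁻¹  ← same
  (3) [kg·s⁻²·A⁻¹] · [m·s⁻¹] = kg·m·s⁻³·A⁻¹
  (4) [A] · [kg·m²·s⁻²·A⁻²] = kg·m²·s⁻²·A⁻¹
Only (2) matches kg·m²·s⁻³·A⁻¹.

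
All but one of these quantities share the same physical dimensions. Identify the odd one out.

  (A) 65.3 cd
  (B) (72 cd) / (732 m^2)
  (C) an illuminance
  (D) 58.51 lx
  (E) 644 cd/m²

Reduce each to base SI dimensions:
  (A) cd
  (B) [cd] / [m²] = m⁻²·cd
  (C) [illuminance] = m⁻²·cd
  (D) lx = lm·m⁻² = m⁻²·cd
  (E) cd·m⁻² = m⁻²·cd
All reduce to m⁻²·cd except (A), which is cd.

(A)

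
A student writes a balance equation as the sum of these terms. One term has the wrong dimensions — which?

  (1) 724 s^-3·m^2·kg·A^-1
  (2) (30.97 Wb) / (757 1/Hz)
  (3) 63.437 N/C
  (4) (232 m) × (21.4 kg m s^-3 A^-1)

Work out the base dimensions of each:
  (1) kg·m²·s⁻³·A⁻¹
  (2) [kg·m²·s⁻²·A⁻¹] / [s] = kg·m²·s⁻³·A⁻¹
  (3) N·C⁻¹ = kg·m·s⁻²·(s·A)⁻¹ = kg·m·s⁻³·A⁻¹
  (4) [m] · [kg·m·s⁻³·A⁻¹] = kg·m²·s⁻³·A⁻¹
All reduce to kg·m²·s⁻³·A⁻¹ except (3), which is kg·m·s⁻³·A⁻¹.

(3)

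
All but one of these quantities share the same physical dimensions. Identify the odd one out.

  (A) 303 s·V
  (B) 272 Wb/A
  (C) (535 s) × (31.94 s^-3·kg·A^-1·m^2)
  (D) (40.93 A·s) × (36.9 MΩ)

(B)

In SI base units:
  (A) V·s = J·C⁻¹·s = kg·m²·s⁻²·A⁻¹
  (B) Wb·A⁻¹ = V·s·A⁻¹ = kg·m²·s⁻²·A⁻²
  (C) [s] · [kg·m²·s⁻³·A⁻¹] = kg·m²·s⁻²·A⁻¹
  (D) [s·A] · [kg·m²·s⁻³·A⁻²] = kg·m²·s⁻²·A⁻¹
All reduce to kg·m²·s⁻²·A⁻¹ except (B), which is kg·m²·s⁻²·A⁻².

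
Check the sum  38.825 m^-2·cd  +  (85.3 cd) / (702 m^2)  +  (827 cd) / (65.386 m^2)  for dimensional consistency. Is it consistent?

Expand each in SI base units:
  38.825 m^-2·cd:  cd·m⁻² = m⁻²·cd
  (85.3 cd) / (702 m^2):  [cd] / [m²] = m⁻²·cd
  (827 cd) / (65.386 m^2):  [cd] / [m²] = m⁻²·cd
Every term reduces to m⁻²·cd.

Yes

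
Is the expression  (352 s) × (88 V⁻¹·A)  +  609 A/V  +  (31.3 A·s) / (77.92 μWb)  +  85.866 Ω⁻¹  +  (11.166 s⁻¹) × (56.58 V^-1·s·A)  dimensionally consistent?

No

Work out the base dimensions of each:
  (352 s) × (88 V⁻¹·A):  [s] · [kg⁻¹·m⁻²·s³·A²] = kg⁻¹·m⁻²·s⁴·A²
  609 A/V:  A·V⁻¹ = A·(J·C⁻¹)⁻¹ = kg⁻¹·m⁻²·s³·A²
  (31.3 A·s) / (77.92 μWb):  [s·A] / [kg·m²·s⁻²·A⁻¹] = kg⁻¹·m⁻²·s³·A²
  85.866 Ω⁻¹:  Ω⁻¹ = (V·A⁻¹)⁻¹ = kg⁻¹·m⁻²·s³·A²
  (11.166 s⁻¹) × (56.58 V^-1·s·A):  [s⁻¹] · [kg⁻¹·m⁻²·s⁴·A²] = kg⁻¹·m⁻²·s³·A²
The terms do not share a single dimension (kg⁻¹·m⁻²·s³·A² vs kg⁻¹·m⁻²·s⁴·A²).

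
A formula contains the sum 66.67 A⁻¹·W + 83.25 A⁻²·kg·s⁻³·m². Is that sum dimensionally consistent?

No

Expand each in SI base units:
  66.67 A⁻¹·W:  W·A⁻¹ = J·s⁻¹·A⁻¹ = kg·m²·s⁻³·A⁻¹
  83.25 A⁻²·kg·s⁻³·m²:  kg·m²·s⁻³·A⁻²
kg·m²·s⁻³·A⁻¹ ≠ kg·m²·s⁻³·A⁻², so they cannot be added.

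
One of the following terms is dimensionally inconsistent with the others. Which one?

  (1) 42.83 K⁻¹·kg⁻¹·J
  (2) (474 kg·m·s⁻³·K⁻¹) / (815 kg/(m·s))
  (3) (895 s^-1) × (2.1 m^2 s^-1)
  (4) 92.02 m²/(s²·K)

(3)

Expand each in SI base units:
  (1) J·kg⁻¹·K⁻¹ = N·m·kg⁻¹·K⁻¹ = m²·s⁻²·K⁻¹
  (2) [kg·m·s⁻³·K⁻¹] / [kg·m⁻¹·s⁻¹] = m²·s⁻²·K⁻¹
  (3) [s⁻¹] · [m²·s⁻¹] = m²·s⁻²
  (4) m²·s⁻²·K⁻¹
All reduce to m²·s⁻²·K⁻¹ except (3), which is m²·s⁻².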